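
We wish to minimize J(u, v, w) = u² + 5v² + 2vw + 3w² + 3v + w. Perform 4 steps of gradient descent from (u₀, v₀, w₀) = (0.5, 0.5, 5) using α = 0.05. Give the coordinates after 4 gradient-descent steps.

(0.32805, -0.6838, 1.1978)

∇J = (2u, 10v + 2w + 3, 2v + 6w + 1)
Step 1: at (0.5, 0.5, 5), ∇J = (1, 18, 32) → (0.5, 0.5, 5) − 0.05·(1, 18, 32) = (0.45, -0.4, 3.4)
Step 2: at (0.45, -0.4, 3.4), ∇J = (0.9, 5.8, 20.6) → (0.45, -0.4, 3.4) − 0.05·(0.9, 5.8, 20.6) = (0.405, -0.69, 2.37)
Step 3: at (0.405, -0.69, 2.37), ∇J = (0.81, 0.84, 13.84) → (0.405, -0.69, 2.37) − 0.05·(0.81, 0.84, 13.84) = (0.3645, -0.732, 1.678)
Step 4: at (0.3645, -0.732, 1.678), ∇J = (0.729, -0.964, 9.604) → (0.3645, -0.732, 1.678) − 0.05·(0.729, -0.964, 9.604) = (0.32805, -0.6838, 1.1978)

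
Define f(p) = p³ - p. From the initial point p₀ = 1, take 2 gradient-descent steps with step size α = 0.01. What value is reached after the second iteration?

f′(p) = 3p² - 1
Step 1: f′(1) = 2; p₁ = 1 − 0.01·2 = 0.98
Step 2: f′(0.98) = 1.8812; p₂ = 0.98 − 0.01·1.8812 = 0.961188

0.961188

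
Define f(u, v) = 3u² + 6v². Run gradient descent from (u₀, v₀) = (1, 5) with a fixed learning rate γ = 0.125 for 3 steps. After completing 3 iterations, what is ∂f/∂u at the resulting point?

∇f = (6u, 12v)
Step 1: at (1, 5), ∇f = (6, 60) → (1, 5) − 0.125·(6, 60) = (0.25, -2.5)
Step 2: at (0.25, -2.5), ∇f = (1.5, -30) → (0.25, -2.5) − 0.125·(1.5, -30) = (0.0625, 1.25)
Step 3: at (0.0625, 1.25), ∇f = (0.375, 15) → (0.0625, 1.25) − 0.125·(0.375, 15) = (0.015625, -0.625)
∂f/∂u at (0.015625, -0.625) = 0.09375

0.09375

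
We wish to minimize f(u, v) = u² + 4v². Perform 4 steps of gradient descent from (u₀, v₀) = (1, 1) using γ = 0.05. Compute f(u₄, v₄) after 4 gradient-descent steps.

0.49765185

∇f = (2u, 8v)
Step 1: at (1, 1), ∇f = (2, 8) → (1, 1) − 0.05·(2, 8) = (0.9, 0.6)
Step 2: at (0.9, 0.6), ∇f = (1.8, 4.8) → (0.9, 0.6) − 0.05·(1.8, 4.8) = (0.81, 0.36)
Step 3: at (0.81, 0.36), ∇f = (1.62, 2.88) → (0.81, 0.36) − 0.05·(1.62, 2.88) = (0.729, 0.216)
Step 4: at (0.729, 0.216), ∇f = (1.458, 1.728) → (0.729, 0.216) − 0.05·(1.458, 1.728) = (0.6561, 0.1296)
f(0.6561, 0.1296) = 0.49765185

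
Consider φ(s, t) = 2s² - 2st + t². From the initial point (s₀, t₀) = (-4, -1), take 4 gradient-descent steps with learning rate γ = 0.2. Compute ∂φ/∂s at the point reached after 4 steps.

∇φ = (4s - 2t, -2s + 2t)
(s₁, t₁) = (-4, -1) − 0.2·(-14, 6) = (-1.2, -2.2)
(s₂, t₂) = (-1.2, -2.2) − 0.2·(-0.4, -2) = (-1.12, -1.8)
(s₃, t₃) = (-1.12, -1.8) − 0.2·(-0.88, -1.36) = (-0.944, -1.528)
(s₄, t₄) = (-0.944, -1.528) − 0.2·(-0.72, -1.168) = (-0.8, -1.2944)
∂φ/∂s at (-0.8, -1.2944) = -0.6112

-0.6112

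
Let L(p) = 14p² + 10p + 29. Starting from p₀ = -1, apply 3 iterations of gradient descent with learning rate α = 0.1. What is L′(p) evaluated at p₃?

104.976

L′(p) = 28p + 10
Step 1: L′(-1) = -18; p₁ = -1 − 0.1·(-18) = 0.8
Step 2: L′(0.8) = 32.4; p₂ = 0.8 − 0.1·32.4 = -2.44
Step 3: L′(-2.44) = -58.32; p₃ = -2.44 − 0.1·(-58.32) = 3.392
L′(p) at (3.392) = 104.976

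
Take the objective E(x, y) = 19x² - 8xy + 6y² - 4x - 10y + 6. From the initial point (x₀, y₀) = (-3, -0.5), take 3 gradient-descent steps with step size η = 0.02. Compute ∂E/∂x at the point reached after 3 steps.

-4.115456

∇E = (38x - 8y - 4, -8x + 12y - 10)
(x₁, y₁) = (-3, -0.5) − 0.02·(-114, 8) = (-0.72, -0.66)
(x₂, y₂) = (-0.72, -0.66) − 0.02·(-26.08, -12.16) = (-0.1984, -0.4168)
(x₃, y₃) = (-0.1984, -0.4168) − 0.02·(-8.2048, -13.4144) = (-0.034304, -0.148512)
∂E/∂x at (-0.034304, -0.148512) = -4.115456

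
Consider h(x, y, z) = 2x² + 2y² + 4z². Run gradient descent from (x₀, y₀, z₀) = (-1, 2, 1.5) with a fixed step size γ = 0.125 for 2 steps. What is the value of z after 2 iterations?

∇h = (4x, 4y, 8z)
Step 1: at (-1, 2, 1.5), ∇h = (-4, 8, 12) → (-1, 2, 1.5) − 0.125·(-4, 8, 12) = (-0.5, 1, 0)
Step 2: at (-0.5, 1, 0), ∇h = (-2, 4, 0) → (-0.5, 1, 0) − 0.125·(-2, 4, 0) = (-0.25, 0.5, 0)
z = 0

0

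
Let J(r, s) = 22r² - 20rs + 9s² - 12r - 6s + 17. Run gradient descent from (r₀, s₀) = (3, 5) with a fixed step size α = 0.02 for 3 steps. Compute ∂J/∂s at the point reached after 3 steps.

∇J = (44r - 20s - 12, -20r + 18s - 6)
Step 1: at (3, 5), ∇J = (20, 24) → (3, 5) − 0.02·(20, 24) = (2.6, 4.52)
Step 2: at (2.6, 4.52), ∇J = (12, 23.36) → (2.6, 4.52) − 0.02·(12, 23.36) = (2.36, 4.0528)
Step 3: at (2.36, 4.0528), ∇J = (10.784, 19.7504) → (2.36, 4.0528) − 0.02·(10.784, 19.7504) = (2.14432, 3.657792)
∂J/∂s at (2.14432, 3.657792) = 16.953856

16.953856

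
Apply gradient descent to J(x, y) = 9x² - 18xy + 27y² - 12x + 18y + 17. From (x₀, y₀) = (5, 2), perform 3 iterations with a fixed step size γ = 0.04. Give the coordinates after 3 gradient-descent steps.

(1.72256, -0.598912)

∇J = (18x - 18y - 12, -18x + 54y + 18)
(x₁, y₁) = (5, 2) − 0.04·(42, 36) = (3.32, 0.56)
(x₂, y₂) = (3.32, 0.56) − 0.04·(37.68, -11.52) = (1.8128, 1.0208)
(x₃, y₃) = (1.8128, 1.0208) − 0.04·(2.256, 40.4928) = (1.72256, -0.598912)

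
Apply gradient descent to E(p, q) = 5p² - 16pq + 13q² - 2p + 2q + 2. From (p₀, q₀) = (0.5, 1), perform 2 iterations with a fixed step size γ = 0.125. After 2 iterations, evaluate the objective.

∇E = (10p - 16q - 2, -16p + 26q + 2)
Step 1: at (0.5, 1), ∇E = (-13, 20) → (0.5, 1) − 0.125·(-13, 20) = (2.125, -1.5)
Step 2: at (2.125, -1.5), ∇E = (43.25, -71) → (2.125, -1.5) − 0.125·(43.25, -71) = (-3.28125, 7.375)
E(-3.28125, 7.375) = 1171.4111328125

1171.4111328125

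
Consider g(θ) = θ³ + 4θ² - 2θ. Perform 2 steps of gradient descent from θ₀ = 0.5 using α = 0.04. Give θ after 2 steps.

g′(θ) = 3θ² + 8θ - 2
θ₁ = 0.5 − 0.04·2.75 = 0.39
θ₂ = 0.39 − 0.04·1.5763 = 0.326948

0.326948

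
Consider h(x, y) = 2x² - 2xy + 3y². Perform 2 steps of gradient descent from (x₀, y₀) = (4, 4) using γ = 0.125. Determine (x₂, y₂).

∇h = (4x - 2y, -2x + 6y)
Step 1: at (4, 4), ∇h = (8, 16) → (4, 4) − 0.125·(8, 16) = (3, 2)
Step 2: at (3, 2), ∇h = (8, 6) → (3, 2) − 0.125·(8, 6) = (2, 1.25)

(2, 1.25)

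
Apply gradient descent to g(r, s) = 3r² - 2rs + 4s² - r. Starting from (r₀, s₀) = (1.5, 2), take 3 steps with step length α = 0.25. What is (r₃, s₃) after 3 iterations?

(1.3125, -1.8125)

∇g = (6r - 2s - 1, -2r + 8s)
(r₁, s₁) = (1.5, 2) − 0.25·(4, 13) = (0.5, -1.25)
(r₂, s₂) = (0.5, -1.25) − 0.25·(4.5, -11) = (-0.625, 1.5)
(r₃, s₃) = (-0.625, 1.5) − 0.25·(-7.75, 13.25) = (1.3125, -1.8125)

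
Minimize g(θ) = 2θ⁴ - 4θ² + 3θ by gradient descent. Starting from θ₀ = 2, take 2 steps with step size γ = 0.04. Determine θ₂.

g′(θ) = 8θ³ - 8θ + 3
θ₁ = 2 − 0.04·51 = -0.04
θ₂ = -0.04 − 0.04·3.319488 = -0.17277952

-0.17277952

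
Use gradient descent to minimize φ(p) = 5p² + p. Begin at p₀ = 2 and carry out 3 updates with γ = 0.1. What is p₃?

-0.1

φ′(p) = 10p + 1
p₁ = 2 − 0.1·21 = -0.1
p₂ = -0.1 − 0.1·0 = -0.1
p₃ = -0.1 − 0.1·0 = -0.1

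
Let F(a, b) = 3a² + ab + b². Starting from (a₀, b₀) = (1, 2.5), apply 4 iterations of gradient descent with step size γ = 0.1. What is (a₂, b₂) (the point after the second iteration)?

(-0.13, 1.505)

∇F = (6a + b, a + 2b)
Step 1: at (1, 2.5), ∇F = (8.5, 6) → (1, 2.5) − 0.1·(8.5, 6) = (0.15, 1.9)
Step 2: at (0.15, 1.9), ∇F = (2.8, 3.95) → (0.15, 1.9) − 0.1·(2.8, 3.95) = (-0.13, 1.505)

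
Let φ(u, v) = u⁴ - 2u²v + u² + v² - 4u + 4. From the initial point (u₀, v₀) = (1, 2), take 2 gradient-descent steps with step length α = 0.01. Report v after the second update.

1.962872

∇φ = (4u³ - 4uv + 2u - 4, -2u² + 2v)
(u₁, v₁) = (1, 2) − 0.01·(-6, 2) = (1.06, 1.98)
(u₂, v₂) = (1.06, 1.98) − 0.01·(-5.511136, 1.7128) = (1.11511136, 1.962872)
v = 1.962872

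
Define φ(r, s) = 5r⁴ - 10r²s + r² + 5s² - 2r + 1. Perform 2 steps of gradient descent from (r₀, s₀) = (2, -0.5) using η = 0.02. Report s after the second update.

∇φ = (20r³ - 20rs + 2r - 2, -10r² + 10s)
Step 1: at (2, -0.5), ∇φ = (182, -45) → (2, -0.5) − 0.02·(182, -45) = (-1.64, 0.4)
Step 2: at (-1.64, 0.4), ∇φ = (-80.37888, -22.896) → (-1.64, 0.4) − 0.02·(-80.37888, -22.896) = (-0.0324224, 0.85792)
s = 0.85792

0.85792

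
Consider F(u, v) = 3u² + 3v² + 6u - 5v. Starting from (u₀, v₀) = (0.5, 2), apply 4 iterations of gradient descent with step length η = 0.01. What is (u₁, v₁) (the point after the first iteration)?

(0.41, 1.93)

∇F = (6u + 6, 6v - 5)
Step 1: at (0.5, 2), ∇F = (9, 7) → (0.5, 2) − 0.01·(9, 7) = (0.41, 1.93)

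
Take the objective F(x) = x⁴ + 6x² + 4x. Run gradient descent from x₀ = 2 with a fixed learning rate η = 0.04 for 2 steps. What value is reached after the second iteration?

F′(x) = 4x³ + 12x + 4
x₁ = 2 − 0.04·60 = -0.4
x₂ = -0.4 − 0.04·(-1.056) = -0.35776

-0.35776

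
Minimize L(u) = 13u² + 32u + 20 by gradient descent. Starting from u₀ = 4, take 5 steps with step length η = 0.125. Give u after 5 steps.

-302.86328125

L′(u) = 26u + 32
u₁ = 4 − 0.125·136 = -13
u₂ = -13 − 0.125·(-306) = 25.25
u₃ = 25.25 − 0.125·688.5 = -60.8125
u₄ = -60.8125 − 0.125·(-1549.125) = 132.828125
u₅ = 132.828125 − 0.125·3485.53125 = -302.86328125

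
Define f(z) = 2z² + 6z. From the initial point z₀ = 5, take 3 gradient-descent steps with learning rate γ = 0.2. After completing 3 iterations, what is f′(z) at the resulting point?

0.208

f′(z) = 4z + 6
z₁ = 5 − 0.2·26 = -0.2
z₂ = -0.2 − 0.2·5.2 = -1.24
z₃ = -1.24 − 0.2·1.04 = -1.448
f′(z) at (-1.448) = 0.208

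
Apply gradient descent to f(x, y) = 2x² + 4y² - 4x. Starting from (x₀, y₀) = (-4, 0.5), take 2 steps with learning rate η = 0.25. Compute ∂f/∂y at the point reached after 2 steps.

4

∇f = (4x - 4, 8y)
(x₁, y₁) = (-4, 0.5) − 0.25·(-20, 4) = (1, -0.5)
(x₂, y₂) = (1, -0.5) − 0.25·(0, -4) = (1, 0.5)
∂f/∂y at (1, 0.5) = 4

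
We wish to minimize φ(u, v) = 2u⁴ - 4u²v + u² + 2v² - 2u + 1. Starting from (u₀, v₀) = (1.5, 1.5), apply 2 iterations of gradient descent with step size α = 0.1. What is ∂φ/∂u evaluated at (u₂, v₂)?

∇φ = (8u³ - 8uv + 2u - 2, -4u² + 4v)
(u₁, v₁) = (1.5, 1.5) − 0.1·(10, -3) = (0.5, 1.8)
(u₂, v₂) = (0.5, 1.8) − 0.1·(-7.2, 6.2) = (1.22, 1.18)
∂φ/∂u at (1.22, 1.18) = 3.449984

3.449984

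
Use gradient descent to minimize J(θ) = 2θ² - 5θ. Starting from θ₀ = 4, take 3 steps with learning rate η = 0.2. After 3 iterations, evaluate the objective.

-3.124032

J′(θ) = 4θ - 5
θ₁ = 4 − 0.2·11 = 1.8
θ₂ = 1.8 − 0.2·2.2 = 1.36
θ₃ = 1.36 − 0.2·0.44 = 1.272
J(1.272) = -3.124032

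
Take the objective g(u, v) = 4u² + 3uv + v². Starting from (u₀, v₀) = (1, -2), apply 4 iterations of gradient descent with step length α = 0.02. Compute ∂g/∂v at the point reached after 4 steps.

-1.22068944

∇g = (8u + 3v, 3u + 2v)
(u₁, v₁) = (1, -2) − 0.02·(2, -1) = (0.96, -1.98)
(u₂, v₂) = (0.96, -1.98) − 0.02·(1.74, -1.08) = (0.9252, -1.9584)
(u₃, v₃) = (0.9252, -1.9584) − 0.02·(1.5264, -1.1412) = (0.894672, -1.935576)
(u₄, v₄) = (0.894672, -1.935576) − 0.02·(1.350648, -1.187136) = (0.86765904, -1.91183328)
∂g/∂v at (0.86765904, -1.91183328) = -1.22068944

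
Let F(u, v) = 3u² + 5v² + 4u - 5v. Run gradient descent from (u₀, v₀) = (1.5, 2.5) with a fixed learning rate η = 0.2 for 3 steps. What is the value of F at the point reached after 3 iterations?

17.417568

∇F = (6u + 4, 10v - 5)
Step 1: at (1.5, 2.5), ∇F = (13, 20) → (1.5, 2.5) − 0.2·(13, 20) = (-1.1, -1.5)
Step 2: at (-1.1, -1.5), ∇F = (-2.6, -20) → (-1.1, -1.5) − 0.2·(-2.6, -20) = (-0.58, 2.5)
Step 3: at (-0.58, 2.5), ∇F = (0.52, 20) → (-0.58, 2.5) − 0.2·(0.52, 20) = (-0.684, -1.5)
F(-0.684, -1.5) = 17.417568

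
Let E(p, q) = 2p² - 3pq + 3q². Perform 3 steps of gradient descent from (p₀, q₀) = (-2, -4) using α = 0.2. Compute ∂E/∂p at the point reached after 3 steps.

-4

∇E = (4p - 3q, -3p + 6q)
Step 1: at (-2, -4), ∇E = (4, -18) → (-2, -4) − 0.2·(4, -18) = (-2.8, -0.4)
Step 2: at (-2.8, -0.4), ∇E = (-10, 6) → (-2.8, -0.4) − 0.2·(-10, 6) = (-0.8, -1.6)
Step 3: at (-0.8, -1.6), ∇E = (1.6, -7.2) → (-0.8, -1.6) − 0.2·(1.6, -7.2) = (-1.12, -0.16)
∂E/∂p at (-1.12, -0.16) = -4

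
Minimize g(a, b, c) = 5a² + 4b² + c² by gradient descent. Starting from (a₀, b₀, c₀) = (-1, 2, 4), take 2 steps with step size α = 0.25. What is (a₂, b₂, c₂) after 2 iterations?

(-2.25, 2, 1)

∇g = (10a, 8b, 2c)
(a₁, b₁, c₁) = (-1, 2, 4) − 0.25·(-10, 16, 8) = (1.5, -2, 2)
(a₂, b₂, c₂) = (1.5, -2, 2) − 0.25·(15, -16, 4) = (-2.25, 2, 1)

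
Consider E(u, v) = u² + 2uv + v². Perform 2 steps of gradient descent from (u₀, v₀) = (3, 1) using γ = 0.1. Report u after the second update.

∇E = (2u + 2v, 2u + 2v)
(u₁, v₁) = (3, 1) − 0.1·(8, 8) = (2.2, 0.2)
(u₂, v₂) = (2.2, 0.2) − 0.1·(4.8, 4.8) = (1.72, -0.28)
u = 1.72

1.72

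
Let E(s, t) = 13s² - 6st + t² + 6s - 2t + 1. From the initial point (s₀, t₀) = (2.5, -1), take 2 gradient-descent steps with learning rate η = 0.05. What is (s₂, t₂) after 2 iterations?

∇E = (26s - 6t + 6, -6s + 2t - 2)
Step 1: at (2.5, -1), ∇E = (77, -19) → (2.5, -1) − 0.05·(77, -19) = (-1.35, -0.05)
Step 2: at (-1.35, -0.05), ∇E = (-28.8, 6) → (-1.35, -0.05) − 0.05·(-28.8, 6) = (0.09, -0.35)

(0.09, -0.35)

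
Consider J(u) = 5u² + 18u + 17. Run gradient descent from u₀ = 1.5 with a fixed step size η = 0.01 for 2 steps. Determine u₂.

J′(u) = 10u + 18
Step 1: J′(1.5) = 33; u₁ = 1.5 − 0.01·33 = 1.17
Step 2: J′(1.17) = 29.7; u₂ = 1.17 − 0.01·29.7 = 0.873

0.873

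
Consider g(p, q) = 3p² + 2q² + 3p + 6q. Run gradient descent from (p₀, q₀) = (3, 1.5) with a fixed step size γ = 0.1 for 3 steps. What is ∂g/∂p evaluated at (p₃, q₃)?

∇g = (6p + 3, 4q + 6)
(p₁, q₁) = (3, 1.5) − 0.1·(21, 12) = (0.9, 0.3)
(p₂, q₂) = (0.9, 0.3) − 0.1·(8.4, 7.2) = (0.06, -0.42)
(p₃, q₃) = (0.06, -0.42) − 0.1·(3.36, 4.32) = (-0.276, -0.852)
∂g/∂p at (-0.276, -0.852) = 1.344

1.344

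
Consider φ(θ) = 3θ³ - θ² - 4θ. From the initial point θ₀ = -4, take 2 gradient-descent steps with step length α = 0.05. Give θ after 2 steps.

φ′(θ) = 9θ² - 2θ - 4
θ₁ = -4 − 0.05·148 = -11.4
θ₂ = -11.4 − 0.05·1188.44 = -70.822

-70.822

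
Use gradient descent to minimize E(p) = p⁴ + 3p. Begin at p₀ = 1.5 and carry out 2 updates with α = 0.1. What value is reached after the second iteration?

-0.44865

E′(p) = 4p³ + 3
p₁ = 1.5 − 0.1·16.5 = -0.15
p₂ = -0.15 − 0.1·2.9865 = -0.44865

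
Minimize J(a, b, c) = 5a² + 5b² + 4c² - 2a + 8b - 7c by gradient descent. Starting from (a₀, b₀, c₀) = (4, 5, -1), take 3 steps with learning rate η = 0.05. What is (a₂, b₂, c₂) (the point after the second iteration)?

(1.15, 0.65, 0.2)

∇J = (10a - 2, 10b + 8, 8c - 7)
Step 1: at (4, 5, -1), ∇J = (38, 58, -15) → (4, 5, -1) − 0.05·(38, 58, -15) = (2.1, 2.1, -0.25)
Step 2: at (2.1, 2.1, -0.25), ∇J = (19, 29, -9) → (2.1, 2.1, -0.25) − 0.05·(19, 29, -9) = (1.15, 0.65, 0.2)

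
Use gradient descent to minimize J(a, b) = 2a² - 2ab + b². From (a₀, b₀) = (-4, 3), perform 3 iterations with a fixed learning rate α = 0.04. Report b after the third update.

1.641536

∇J = (4a - 2b, -2a + 2b)
Step 1: at (-4, 3), ∇J = (-22, 14) → (-4, 3) − 0.04·(-22, 14) = (-3.12, 2.44)
Step 2: at (-3.12, 2.44), ∇J = (-17.36, 11.12) → (-3.12, 2.44) − 0.04·(-17.36, 11.12) = (-2.4256, 1.9952)
Step 3: at (-2.4256, 1.9952), ∇J = (-13.6928, 8.8416) → (-2.4256, 1.9952) − 0.04·(-13.6928, 8.8416) = (-1.877888, 1.641536)
b = 1.641536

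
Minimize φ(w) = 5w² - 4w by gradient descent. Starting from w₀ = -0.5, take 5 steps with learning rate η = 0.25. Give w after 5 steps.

φ′(w) = 10w - 4
w₁ = -0.5 − 0.25·(-9) = 1.75
w₂ = 1.75 − 0.25·13.5 = -1.625
w₃ = -1.625 − 0.25·(-20.25) = 3.4375
w₄ = 3.4375 − 0.25·30.375 = -4.15625
w₅ = -4.15625 − 0.25·(-45.5625) = 7.234375

7.234375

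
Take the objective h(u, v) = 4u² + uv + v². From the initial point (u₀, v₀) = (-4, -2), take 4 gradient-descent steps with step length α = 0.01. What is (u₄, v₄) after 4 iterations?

(-2.799027, -1.7085105)

∇h = (8u + v, u + 2v)
(u₁, v₁) = (-4, -2) − 0.01·(-34, -8) = (-3.66, -1.92)
(u₂, v₂) = (-3.66, -1.92) − 0.01·(-31.2, -7.5) = (-3.348, -1.845)
(u₃, v₃) = (-3.348, -1.845) − 0.01·(-28.629, -7.038) = (-3.06171, -1.77462)
(u₄, v₄) = (-3.06171, -1.77462) − 0.01·(-26.2683, -6.61095) = (-2.799027, -1.7085105)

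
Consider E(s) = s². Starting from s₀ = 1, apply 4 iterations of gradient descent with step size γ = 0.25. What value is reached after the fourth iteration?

E′(s) = 2s
s₁ = 1 − 0.25·2 = 0.5
s₂ = 0.5 − 0.25·1 = 0.25
s₃ = 0.25 − 0.25·0.5 = 0.125
s₄ = 0.125 − 0.25·0.25 = 0.0625

0.0625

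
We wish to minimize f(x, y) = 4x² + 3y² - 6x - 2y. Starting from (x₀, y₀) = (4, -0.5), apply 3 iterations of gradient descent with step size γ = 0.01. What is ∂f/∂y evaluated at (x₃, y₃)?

-4.15292

∇f = (8x - 6, 6y - 2)
(x₁, y₁) = (4, -0.5) − 0.01·(26, -5) = (3.74, -0.45)
(x₂, y₂) = (3.74, -0.45) − 0.01·(23.92, -4.7) = (3.5008, -0.403)
(x₃, y₃) = (3.5008, -0.403) − 0.01·(22.0064, -4.418) = (3.280736, -0.35882)
∂f/∂y at (3.280736, -0.35882) = -4.15292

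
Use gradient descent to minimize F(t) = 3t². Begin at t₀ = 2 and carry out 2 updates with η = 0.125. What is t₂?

0.125

F′(t) = 6t
t₁ = 2 − 0.125·12 = 0.5
t₂ = 0.5 − 0.125·3 = 0.125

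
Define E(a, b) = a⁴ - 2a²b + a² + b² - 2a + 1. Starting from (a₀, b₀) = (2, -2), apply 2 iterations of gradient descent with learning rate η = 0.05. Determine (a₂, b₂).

∇E = (4a³ - 4ab + 2a - 2, -2a² + 2b)
(a₁, b₁) = (2, -2) − 0.05·(50, -12) = (-0.5, -1.4)
(a₂, b₂) = (-0.5, -1.4) − 0.05·(-6.3, -3.3) = (-0.185, -1.235)

(-0.185, -1.235)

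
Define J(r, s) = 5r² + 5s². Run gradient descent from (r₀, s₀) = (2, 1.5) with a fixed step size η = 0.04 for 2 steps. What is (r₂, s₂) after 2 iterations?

(0.72, 0.54)

∇J = (10r, 10s)
(r₁, s₁) = (2, 1.5) − 0.04·(20, 15) = (1.2, 0.9)
(r₂, s₂) = (1.2, 0.9) − 0.04·(12, 9) = (0.72, 0.54)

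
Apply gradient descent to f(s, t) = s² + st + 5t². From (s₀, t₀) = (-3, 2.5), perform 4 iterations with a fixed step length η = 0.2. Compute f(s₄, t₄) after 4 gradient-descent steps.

27.73200896

∇f = (2s + t, s + 10t)
Step 1: at (-3, 2.5), ∇f = (-3.5, 22) → (-3, 2.5) − 0.2·(-3.5, 22) = (-2.3, -1.9)
Step 2: at (-2.3, -1.9), ∇f = (-6.5, -21.3) → (-2.3, -1.9) − 0.2·(-6.5, -21.3) = (-1, 2.36)
Step 3: at (-1, 2.36), ∇f = (0.36, 22.6) → (-1, 2.36) − 0.2·(0.36, 22.6) = (-1.072, -2.16)
Step 4: at (-1.072, -2.16), ∇f = (-4.304, -22.672) → (-1.072, -2.16) − 0.2·(-4.304, -22.672) = (-0.2112, 2.3744)
f(-0.2112, 2.3744) = 27.73200896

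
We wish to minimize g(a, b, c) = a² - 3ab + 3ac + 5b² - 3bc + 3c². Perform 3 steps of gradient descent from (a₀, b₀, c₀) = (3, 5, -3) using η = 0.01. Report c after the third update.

-2.37966

∇g = (2a - 3b + 3c, -3a + 10b - 3c, 3a - 3b + 6c)
(a₁, b₁, c₁) = (3, 5, -3) − 0.01·(-18, 50, -24) = (3.18, 4.5, -2.76)
(a₂, b₂, c₂) = (3.18, 4.5, -2.76) − 0.01·(-15.42, 43.74, -20.52) = (3.3342, 4.0626, -2.5548)
(a₃, b₃, c₃) = (3.3342, 4.0626, -2.5548) − 0.01·(-13.1838, 38.2878, -17.514) = (3.466038, 3.679722, -2.37966)
c = -2.37966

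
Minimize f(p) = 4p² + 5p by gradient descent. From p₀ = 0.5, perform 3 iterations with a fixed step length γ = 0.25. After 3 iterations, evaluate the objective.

f′(p) = 8p + 5
p₁ = 0.5 − 0.25·9 = -1.75
p₂ = -1.75 − 0.25·(-9) = 0.5
p₃ = 0.5 − 0.25·9 = -1.75
f(-1.75) = 3.5

3.5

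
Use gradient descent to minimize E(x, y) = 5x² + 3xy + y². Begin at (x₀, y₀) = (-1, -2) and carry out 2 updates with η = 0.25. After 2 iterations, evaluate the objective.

129.35546875

∇E = (10x + 3y, 3x + 2y)
Step 1: at (-1, -2), ∇E = (-16, -7) → (-1, -2) − 0.25·(-16, -7) = (3, -0.25)
Step 2: at (3, -0.25), ∇E = (29.25, 8.5) → (3, -0.25) − 0.25·(29.25, 8.5) = (-4.3125, -2.375)
E(-4.3125, -2.375) = 129.35546875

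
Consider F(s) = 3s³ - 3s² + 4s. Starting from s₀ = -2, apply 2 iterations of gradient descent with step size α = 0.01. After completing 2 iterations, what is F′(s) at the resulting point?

120.683616811264

F′(s) = 9s² - 6s + 4
Step 1: F′(-2) = 52; s₁ = -2 − 0.01·52 = -2.52
Step 2: F′(-2.52) = 76.2736; s₂ = -2.52 − 0.01·76.2736 = -3.282736
F′(s) at (-3.282736) = 120.683616811264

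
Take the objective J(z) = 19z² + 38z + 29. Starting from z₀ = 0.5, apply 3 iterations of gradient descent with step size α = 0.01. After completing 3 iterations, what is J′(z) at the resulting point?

13.584696

J′(z) = 38z + 38
z₁ = 0.5 − 0.01·57 = -0.07
z₂ = -0.07 − 0.01·35.34 = -0.4234
z₃ = -0.4234 − 0.01·21.9108 = -0.642508
J′(z) at (-0.642508) = 13.584696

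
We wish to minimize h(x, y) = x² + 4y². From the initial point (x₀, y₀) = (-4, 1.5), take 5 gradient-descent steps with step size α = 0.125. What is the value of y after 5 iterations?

∇h = (2x, 8y)
Step 1: at (-4, 1.5), ∇h = (-8, 12) → (-4, 1.5) − 0.125·(-8, 12) = (-3, 0)
Step 2: at (-3, 0), ∇h = (-6, 0) → (-3, 0) − 0.125·(-6, 0) = (-2.25, 0)
Step 3: at (-2.25, 0), ∇h = (-4.5, 0) → (-2.25, 0) − 0.125·(-4.5, 0) = (-1.6875, 0)
Step 4: at (-1.6875, 0), ∇h = (-3.375, 0) → (-1.6875, 0) − 0.125·(-3.375, 0) = (-1.265625, 0)
Step 5: at (-1.265625, 0), ∇h = (-2.53125, 0) → (-1.265625, 0) − 0.125·(-2.53125, 0) = (-0.94921875, 0)
y = 0

0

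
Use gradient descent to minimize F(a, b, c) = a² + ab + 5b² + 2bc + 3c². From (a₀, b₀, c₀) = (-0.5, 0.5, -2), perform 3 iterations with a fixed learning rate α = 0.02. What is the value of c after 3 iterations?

-1.4146

∇F = (2a + b, a + 10b + 2c, 2b + 6c)
(a₁, b₁, c₁) = (-0.5, 0.5, -2) − 0.02·(-0.5, 0.5, -11) = (-0.49, 0.49, -1.78)
(a₂, b₂, c₂) = (-0.49, 0.49, -1.78) − 0.02·(-0.49, 0.85, -9.7) = (-0.4802, 0.473, -1.586)
(a₃, b₃, c₃) = (-0.4802, 0.473, -1.586) − 0.02·(-0.4874, 1.0778, -8.57) = (-0.470452, 0.451444, -1.4146)
c = -1.4146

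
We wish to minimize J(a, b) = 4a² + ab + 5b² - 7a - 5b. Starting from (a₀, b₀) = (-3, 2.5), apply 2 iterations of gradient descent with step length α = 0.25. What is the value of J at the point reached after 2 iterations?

49.2841796875

∇J = (8a + b - 7, a + 10b - 5)
(a₁, b₁) = (-3, 2.5) − 0.25·(-28.5, 17) = (4.125, -1.75)
(a₂, b₂) = (4.125, -1.75) − 0.25·(24.25, -18.375) = (-1.9375, 2.84375)
J(-1.9375, 2.84375) = 49.2841796875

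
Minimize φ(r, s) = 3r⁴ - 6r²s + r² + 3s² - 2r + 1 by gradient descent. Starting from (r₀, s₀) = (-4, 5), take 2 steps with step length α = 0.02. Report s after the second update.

11.045312

∇φ = (12r³ - 12rs + 2r - 2, -6r² + 6s)
Step 1: at (-4, 5), ∇φ = (-538, -66) → (-4, 5) − 0.02·(-538, -66) = (6.76, 6.32)
Step 2: at (6.76, 6.32), ∇φ = (3205.830912, -236.2656) → (6.76, 6.32) − 0.02·(3205.830912, -236.2656) = (-57.35661824, 11.045312)
s = 11.045312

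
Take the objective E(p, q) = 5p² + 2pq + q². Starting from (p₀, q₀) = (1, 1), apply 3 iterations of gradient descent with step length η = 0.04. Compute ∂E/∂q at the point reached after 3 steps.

∇E = (10p + 2q, 2p + 2q)
Step 1: at (1, 1), ∇E = (12, 4) → (1, 1) − 0.04·(12, 4) = (0.52, 0.84)
Step 2: at (0.52, 0.84), ∇E = (6.88, 2.72) → (0.52, 0.84) − 0.04·(6.88, 2.72) = (0.2448, 0.7312)
Step 3: at (0.2448, 0.7312), ∇E = (3.9104, 1.952) → (0.2448, 0.7312) − 0.04·(3.9104, 1.952) = (0.088384, 0.65312)
∂E/∂q at (0.088384, 0.65312) = 1.483008

1.483008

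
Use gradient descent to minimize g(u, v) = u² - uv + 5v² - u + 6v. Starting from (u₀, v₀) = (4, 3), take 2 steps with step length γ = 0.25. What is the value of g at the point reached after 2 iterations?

264.6875

∇g = (2u - v - 1, -u + 10v + 6)
Step 1: at (4, 3), ∇g = (4, 32) → (4, 3) − 0.25·(4, 32) = (3, -5)
Step 2: at (3, -5), ∇g = (10, -47) → (3, -5) − 0.25·(10, -47) = (0.5, 6.75)
g(0.5, 6.75) = 264.6875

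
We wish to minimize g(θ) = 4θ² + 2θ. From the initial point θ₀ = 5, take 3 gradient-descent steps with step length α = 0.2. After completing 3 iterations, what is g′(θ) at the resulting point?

g′(θ) = 8θ + 2
θ₁ = 5 − 0.2·42 = -3.4
θ₂ = -3.4 − 0.2·(-25.2) = 1.64
θ₃ = 1.64 − 0.2·15.12 = -1.384
g′(θ) at (-1.384) = -9.072

-9.072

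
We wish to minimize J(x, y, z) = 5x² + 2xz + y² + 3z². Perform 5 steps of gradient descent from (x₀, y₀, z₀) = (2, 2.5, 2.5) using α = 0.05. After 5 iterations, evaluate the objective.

2.506299595425

∇J = (10x + 2z, 2y, 2x + 6z)
(x₁, y₁, z₁) = (2, 2.5, 2.5) − 0.05·(25, 5, 19) = (0.75, 2.25, 1.55)
(x₂, y₂, z₂) = (0.75, 2.25, 1.55) − 0.05·(10.6, 4.5, 10.8) = (0.22, 2.025, 1.01)
(x₃, y₃, z₃) = (0.22, 2.025, 1.01) − 0.05·(4.22, 4.05, 6.5) = (0.009, 1.8225, 0.685)
(x₄, y₄, z₄) = (0.009, 1.8225, 0.685) − 0.05·(1.46, 3.645, 4.128) = (-0.064, 1.64025, 0.4786)
(x₅, y₅, z₅) = (-0.064, 1.64025, 0.4786) − 0.05·(0.3172, 3.2805, 2.7436) = (-0.07986, 1.476225, 0.34142)
J(-0.07986, 1.476225, 0.34142) = 2.506299595425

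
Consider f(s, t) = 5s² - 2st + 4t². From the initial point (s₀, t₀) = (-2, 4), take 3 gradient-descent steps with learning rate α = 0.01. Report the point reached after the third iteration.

(-1.261392, 3.019744)

∇f = (10s - 2t, -2s + 8t)
Step 1: at (-2, 4), ∇f = (-28, 36) → (-2, 4) − 0.01·(-28, 36) = (-1.72, 3.64)
Step 2: at (-1.72, 3.64), ∇f = (-24.48, 32.56) → (-1.72, 3.64) − 0.01·(-24.48, 32.56) = (-1.4752, 3.3144)
Step 3: at (-1.4752, 3.3144), ∇f = (-21.3808, 29.4656) → (-1.4752, 3.3144) − 0.01·(-21.3808, 29.4656) = (-1.261392, 3.019744)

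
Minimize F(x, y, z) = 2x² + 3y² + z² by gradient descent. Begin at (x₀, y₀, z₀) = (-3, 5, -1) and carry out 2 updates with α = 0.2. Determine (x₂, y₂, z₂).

∇F = (4x, 6y, 2z)
Step 1: at (-3, 5, -1), ∇F = (-12, 30, -2) → (-3, 5, -1) − 0.2·(-12, 30, -2) = (-0.6, -1, -0.6)
Step 2: at (-0.6, -1, -0.6), ∇F = (-2.4, -6, -1.2) → (-0.6, -1, -0.6) − 0.2·(-2.4, -6, -1.2) = (-0.12, 0.2, -0.36)

(-0.12, 0.2, -0.36)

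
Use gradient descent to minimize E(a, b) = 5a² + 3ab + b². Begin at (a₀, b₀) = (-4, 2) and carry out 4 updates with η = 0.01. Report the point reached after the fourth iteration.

∇E = (10a + 3b, 3a + 2b)
Step 1: at (-4, 2), ∇E = (-34, -8) → (-4, 2) − 0.01·(-34, -8) = (-3.66, 2.08)
Step 2: at (-3.66, 2.08), ∇E = (-30.36, -6.82) → (-3.66, 2.08) − 0.01·(-30.36, -6.82) = (-3.3564, 2.1482)
Step 3: at (-3.3564, 2.1482), ∇E = (-27.1194, -5.7728) → (-3.3564, 2.1482) − 0.01·(-27.1194, -5.7728) = (-3.085206, 2.205928)
Step 4: at (-3.085206, 2.205928), ∇E = (-24.234276, -4.843762) → (-3.085206, 2.205928) − 0.01·(-24.234276, -4.843762) = (-2.84286324, 2.25436562)

(-2.84286324, 2.25436562)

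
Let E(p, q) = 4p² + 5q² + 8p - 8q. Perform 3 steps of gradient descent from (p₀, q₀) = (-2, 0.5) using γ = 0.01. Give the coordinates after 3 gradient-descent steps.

∇E = (8p + 8, 10q - 8)
Step 1: at (-2, 0.5), ∇E = (-8, -3) → (-2, 0.5) − 0.01·(-8, -3) = (-1.92, 0.53)
Step 2: at (-1.92, 0.53), ∇E = (-7.36, -2.7) → (-1.92, 0.53) − 0.01·(-7.36, -2.7) = (-1.8464, 0.557)
Step 3: at (-1.8464, 0.557), ∇E = (-6.7712, -2.43) → (-1.8464, 0.557) − 0.01·(-6.7712, -2.43) = (-1.778688, 0.5813)

(-1.778688, 0.5813)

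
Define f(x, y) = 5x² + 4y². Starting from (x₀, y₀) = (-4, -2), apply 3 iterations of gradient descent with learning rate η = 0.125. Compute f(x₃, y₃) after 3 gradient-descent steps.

∇f = (10x, 8y)
(x₁, y₁) = (-4, -2) − 0.125·(-40, -16) = (1, 0)
(x₂, y₂) = (1, 0) − 0.125·(10, 0) = (-0.25, 0)
(x₃, y₃) = (-0.25, 0) − 0.125·(-2.5, 0) = (0.0625, 0)
f(0.0625, 0) = 0.01953125

0.01953125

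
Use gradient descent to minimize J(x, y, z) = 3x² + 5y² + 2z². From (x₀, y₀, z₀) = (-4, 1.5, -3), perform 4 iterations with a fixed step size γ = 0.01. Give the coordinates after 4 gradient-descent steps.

(-3.12299584, 0.98415, -2.54803968)

∇J = (6x, 10y, 4z)
Step 1: at (-4, 1.5, -3), ∇J = (-24, 15, -12) → (-4, 1.5, -3) − 0.01·(-24, 15, -12) = (-3.76, 1.35, -2.88)
Step 2: at (-3.76, 1.35, -2.88), ∇J = (-22.56, 13.5, -11.52) → (-3.76, 1.35, -2.88) − 0.01·(-22.56, 13.5, -11.52) = (-3.5344, 1.215, -2.7648)
Step 3: at (-3.5344, 1.215, -2.7648), ∇J = (-21.2064, 12.15, -11.0592) → (-3.5344, 1.215, -2.7648) − 0.01·(-21.2064, 12.15, -11.0592) = (-3.322336, 1.0935, -2.654208)
Step 4: at (-3.322336, 1.0935, -2.654208), ∇J = (-19.934016, 10.935, -10.616832) → (-3.322336, 1.0935, -2.654208) − 0.01·(-19.934016, 10.935, -10.616832) = (-3.12299584, 0.98415, -2.54803968)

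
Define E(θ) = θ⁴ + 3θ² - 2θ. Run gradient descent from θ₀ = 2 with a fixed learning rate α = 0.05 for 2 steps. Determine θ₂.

0.0302

E′(θ) = 4θ³ + 6θ - 2
Step 1: E′(2) = 42; θ₁ = 2 − 0.05·42 = -0.1
Step 2: E′(-0.1) = -2.604; θ₂ = -0.1 − 0.05·(-2.604) = 0.0302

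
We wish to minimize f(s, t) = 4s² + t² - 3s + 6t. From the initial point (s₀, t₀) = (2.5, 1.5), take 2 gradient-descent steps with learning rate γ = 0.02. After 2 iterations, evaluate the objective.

16.62956928

∇f = (8s - 3, 2t + 6)
Step 1: at (2.5, 1.5), ∇f = (17, 9) → (2.5, 1.5) − 0.02·(17, 9) = (2.16, 1.32)
Step 2: at (2.16, 1.32), ∇f = (14.28, 8.64) → (2.16, 1.32) − 0.02·(14.28, 8.64) = (1.8744, 1.1472)
f(1.8744, 1.1472) = 16.62956928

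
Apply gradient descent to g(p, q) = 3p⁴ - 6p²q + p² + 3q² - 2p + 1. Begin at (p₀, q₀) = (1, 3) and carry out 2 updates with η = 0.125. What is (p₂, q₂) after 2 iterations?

∇g = (12p³ - 12pq + 2p - 2, -6p² + 6q)
(p₁, q₁) = (1, 3) − 0.125·(-24, 12) = (4, 1.5)
(p₂, q₂) = (4, 1.5) − 0.125·(702, -87) = (-83.75, 12.375)

(-83.75, 12.375)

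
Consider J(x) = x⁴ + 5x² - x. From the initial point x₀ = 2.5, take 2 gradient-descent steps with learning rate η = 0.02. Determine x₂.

0.59947736

J′(x) = 4x³ + 10x - 1
x₁ = 2.5 − 0.02·86.5 = 0.77
x₂ = 0.77 − 0.02·8.526132 = 0.59947736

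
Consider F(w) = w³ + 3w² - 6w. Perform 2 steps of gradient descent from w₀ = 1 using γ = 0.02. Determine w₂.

F′(w) = 3w² + 6w - 6
w₁ = 1 − 0.02·3 = 0.94
w₂ = 0.94 − 0.02·2.2908 = 0.894184

0.894184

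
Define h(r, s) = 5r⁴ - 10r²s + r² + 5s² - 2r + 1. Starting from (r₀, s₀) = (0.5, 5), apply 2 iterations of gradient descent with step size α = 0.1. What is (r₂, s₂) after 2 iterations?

(-299.10575, 28.6225)

∇h = (20r³ - 20rs + 2r - 2, -10r² + 10s)
(r₁, s₁) = (0.5, 5) − 0.1·(-48.5, 47.5) = (5.35, 0.25)
(r₂, s₂) = (5.35, 0.25) − 0.1·(3044.5575, -283.725) = (-299.10575, 28.6225)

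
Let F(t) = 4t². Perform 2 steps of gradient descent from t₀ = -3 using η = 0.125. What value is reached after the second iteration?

0

F′(t) = 8t
t₁ = -3 − 0.125·(-24) = 0
t₂ = 0 − 0.125·0 = 0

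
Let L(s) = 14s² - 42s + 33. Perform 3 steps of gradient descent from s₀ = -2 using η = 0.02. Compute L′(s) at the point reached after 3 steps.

L′(s) = 28s - 42
Step 1: L′(-2) = -98; s₁ = -2 − 0.02·(-98) = -0.04
Step 2: L′(-0.04) = -43.12; s₂ = -0.04 − 0.02·(-43.12) = 0.8224
Step 3: L′(0.8224) = -18.9728; s₃ = 0.8224 − 0.02·(-18.9728) = 1.201856
L′(s) at (1.201856) = -8.348032

-8.348032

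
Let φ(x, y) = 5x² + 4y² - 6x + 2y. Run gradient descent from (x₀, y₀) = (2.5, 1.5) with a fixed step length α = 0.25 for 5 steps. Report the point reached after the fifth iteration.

(-13.828125, -2)

∇φ = (10x - 6, 8y + 2)
Step 1: at (2.5, 1.5), ∇φ = (19, 14) → (2.5, 1.5) − 0.25·(19, 14) = (-2.25, -2)
Step 2: at (-2.25, -2), ∇φ = (-28.5, -14) → (-2.25, -2) − 0.25·(-28.5, -14) = (4.875, 1.5)
Step 3: at (4.875, 1.5), ∇φ = (42.75, 14) → (4.875, 1.5) − 0.25·(42.75, 14) = (-5.8125, -2)
Step 4: at (-5.8125, -2), ∇φ = (-64.125, -14) → (-5.8125, -2) − 0.25·(-64.125, -14) = (10.21875, 1.5)
Step 5: at (10.21875, 1.5), ∇φ = (96.1875, 14) → (10.21875, 1.5) − 0.25·(96.1875, 14) = (-13.828125, -2)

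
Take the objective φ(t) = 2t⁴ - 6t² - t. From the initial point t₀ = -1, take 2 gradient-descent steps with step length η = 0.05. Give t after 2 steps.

-1.18165

φ′(t) = 8t³ - 12t - 1
t₁ = -1 − 0.05·3 = -1.15
t₂ = -1.15 − 0.05·0.633 = -1.18165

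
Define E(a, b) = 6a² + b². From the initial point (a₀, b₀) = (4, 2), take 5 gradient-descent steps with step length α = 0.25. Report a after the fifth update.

-128

∇E = (12a, 2b)
(a₁, b₁) = (4, 2) − 0.25·(48, 4) = (-8, 1)
(a₂, b₂) = (-8, 1) − 0.25·(-96, 2) = (16, 0.5)
(a₃, b₃) = (16, 0.5) − 0.25·(192, 1) = (-32, 0.25)
(a₄, b₄) = (-32, 0.25) − 0.25·(-384, 0.5) = (64, 0.125)
(a₅, b₅) = (64, 0.125) − 0.25·(768, 0.25) = (-128, 0.0625)
a = -128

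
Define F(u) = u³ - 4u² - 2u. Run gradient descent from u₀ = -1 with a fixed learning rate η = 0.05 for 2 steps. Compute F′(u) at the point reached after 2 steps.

31.088126671875

F′(u) = 3u² - 8u - 2
Step 1: F′(-1) = 9; u₁ = -1 − 0.05·9 = -1.45
Step 2: F′(-1.45) = 15.9075; u₂ = -1.45 − 0.05·15.9075 = -2.245375
F′(u) at (-2.245375) = 31.088126671875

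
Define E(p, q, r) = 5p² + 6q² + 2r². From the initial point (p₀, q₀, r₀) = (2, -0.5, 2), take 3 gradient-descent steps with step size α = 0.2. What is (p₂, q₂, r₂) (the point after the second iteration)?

(2, -0.98, 0.08)

∇E = (10p, 12q, 4r)
Step 1: at (2, -0.5, 2), ∇E = (20, -6, 8) → (2, -0.5, 2) − 0.2·(20, -6, 8) = (-2, 0.7, 0.4)
Step 2: at (-2, 0.7, 0.4), ∇E = (-20, 8.4, 1.6) → (-2, 0.7, 0.4) − 0.2·(-20, 8.4, 1.6) = (2, -0.98, 0.08)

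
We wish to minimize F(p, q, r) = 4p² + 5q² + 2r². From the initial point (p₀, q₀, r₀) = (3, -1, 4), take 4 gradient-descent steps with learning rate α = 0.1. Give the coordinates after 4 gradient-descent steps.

∇F = (8p, 10q, 4r)
(p₁, q₁, r₁) = (3, -1, 4) − 0.1·(24, -10, 16) = (0.6, 0, 2.4)
(p₂, q₂, r₂) = (0.6, 0, 2.4) − 0.1·(4.8, 0, 9.6) = (0.12, 0, 1.44)
(p₃, q₃, r₃) = (0.12, 0, 1.44) − 0.1·(0.96, 0, 5.76) = (0.024, 0, 0.864)
(p₄, q₄, r₄) = (0.024, 0, 0.864) − 0.1·(0.192, 0, 3.456) = (0.0048, 0, 0.5184)

(0.0048, 0, 0.5184)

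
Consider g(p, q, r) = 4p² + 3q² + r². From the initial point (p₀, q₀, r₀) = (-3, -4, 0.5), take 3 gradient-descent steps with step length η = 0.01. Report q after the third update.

∇g = (8p, 6q, 2r)
Step 1: at (-3, -4, 0.5), ∇g = (-24, -24, 1) → (-3, -4, 0.5) − 0.01·(-24, -24, 1) = (-2.76, -3.76, 0.49)
Step 2: at (-2.76, -3.76, 0.49), ∇g = (-22.08, -22.56, 0.98) → (-2.76, -3.76, 0.49) − 0.01·(-22.08, -22.56, 0.98) = (-2.5392, -3.5344, 0.4802)
Step 3: at (-2.5392, -3.5344, 0.4802), ∇g = (-20.3136, -21.2064, 0.9604) → (-2.5392, -3.5344, 0.4802) − 0.01·(-20.3136, -21.2064, 0.9604) = (-2.336064, -3.322336, 0.470596)
q = -3.322336

-3.322336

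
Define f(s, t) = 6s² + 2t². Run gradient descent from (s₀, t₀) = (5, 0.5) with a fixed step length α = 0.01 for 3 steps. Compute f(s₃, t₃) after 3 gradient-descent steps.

70.051991912448

∇f = (12s, 4t)
(s₁, t₁) = (5, 0.5) − 0.01·(60, 2) = (4.4, 0.48)
(s₂, t₂) = (4.4, 0.48) − 0.01·(52.8, 1.92) = (3.872, 0.4608)
(s₃, t₃) = (3.872, 0.4608) − 0.01·(46.464, 1.8432) = (3.40736, 0.442368)
f(3.40736, 0.442368) = 70.051991912448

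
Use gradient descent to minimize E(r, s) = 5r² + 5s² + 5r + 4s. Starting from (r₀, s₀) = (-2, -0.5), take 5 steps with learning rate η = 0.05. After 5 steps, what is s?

-0.403125

∇E = (10r + 5, 10s + 4)
(r₁, s₁) = (-2, -0.5) − 0.05·(-15, -1) = (-1.25, -0.45)
(r₂, s₂) = (-1.25, -0.45) − 0.05·(-7.5, -0.5) = (-0.875, -0.425)
(r₃, s₃) = (-0.875, -0.425) − 0.05·(-3.75, -0.25) = (-0.6875, -0.4125)
(r₄, s₄) = (-0.6875, -0.4125) − 0.05·(-1.875, -0.125) = (-0.59375, -0.40625)
(r₅, s₅) = (-0.59375, -0.40625) − 0.05·(-0.9375, -0.0625) = (-0.546875, -0.403125)
s = -0.403125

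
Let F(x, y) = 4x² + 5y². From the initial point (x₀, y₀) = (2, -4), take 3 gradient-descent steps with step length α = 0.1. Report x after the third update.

∇F = (8x, 10y)
Step 1: at (2, -4), ∇F = (16, -40) → (2, -4) − 0.1·(16, -40) = (0.4, 0)
Step 2: at (0.4, 0), ∇F = (3.2, 0) → (0.4, 0) − 0.1·(3.2, 0) = (0.08, 0)
Step 3: at (0.08, 0), ∇F = (0.64, 0) → (0.08, 0) − 0.1·(0.64, 0) = (0.016, 0)
x = 0.016

0.016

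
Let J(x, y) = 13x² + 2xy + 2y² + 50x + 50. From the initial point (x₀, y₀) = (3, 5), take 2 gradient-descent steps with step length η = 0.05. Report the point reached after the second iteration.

∇J = (26x + 2y + 50, 2x + 4y)
(x₁, y₁) = (3, 5) − 0.05·(138, 26) = (-3.9, 3.7)
(x₂, y₂) = (-3.9, 3.7) − 0.05·(-44, 7) = (-1.7, 3.35)

(-1.7, 3.35)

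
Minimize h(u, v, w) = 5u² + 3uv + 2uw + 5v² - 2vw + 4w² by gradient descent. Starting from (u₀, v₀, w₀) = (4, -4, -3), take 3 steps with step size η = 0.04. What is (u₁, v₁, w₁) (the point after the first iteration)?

∇h = (10u + 3v + 2w, 3u + 10v - 2w, 2u - 2v + 8w)
(u₁, v₁, w₁) = (4, -4, -3) − 0.04·(22, -22, -8) = (3.12, -3.12, -2.68)

(3.12, -3.12, -2.68)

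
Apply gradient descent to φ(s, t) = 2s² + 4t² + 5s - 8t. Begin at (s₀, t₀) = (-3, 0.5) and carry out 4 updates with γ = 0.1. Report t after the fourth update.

∇φ = (4s + 5, 8t - 8)
Step 1: at (-3, 0.5), ∇φ = (-7, -4) → (-3, 0.5) − 0.1·(-7, -4) = (-2.3, 0.9)
Step 2: at (-2.3, 0.9), ∇φ = (-4.2, -0.8) → (-2.3, 0.9) − 0.1·(-4.2, -0.8) = (-1.88, 0.98)
Step 3: at (-1.88, 0.98), ∇φ = (-2.52, -0.16) → (-1.88, 0.98) − 0.1·(-2.52, -0.16) = (-1.628, 0.996)
Step 4: at (-1.628, 0.996), ∇φ = (-1.512, -0.032) → (-1.628, 0.996) − 0.1·(-1.512, -0.032) = (-1.4768, 0.9992)
t = 0.9992

0.9992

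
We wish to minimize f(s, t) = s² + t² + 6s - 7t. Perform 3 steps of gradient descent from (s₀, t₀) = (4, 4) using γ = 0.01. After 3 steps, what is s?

∇f = (2s + 6, 2t - 7)
Step 1: at (4, 4), ∇f = (14, 1) → (4, 4) − 0.01·(14, 1) = (3.86, 3.99)
Step 2: at (3.86, 3.99), ∇f = (13.72, 0.98) → (3.86, 3.99) − 0.01·(13.72, 0.98) = (3.7228, 3.9802)
Step 3: at (3.7228, 3.9802), ∇f = (13.4456, 0.9604) → (3.7228, 3.9802) − 0.01·(13.4456, 0.9604) = (3.588344, 3.970596)
s = 3.588344

3.588344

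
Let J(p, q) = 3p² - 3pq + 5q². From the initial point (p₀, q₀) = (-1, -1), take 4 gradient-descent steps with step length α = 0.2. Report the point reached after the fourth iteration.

(0.5888, -1.1008)

∇J = (6p - 3q, -3p + 10q)
(p₁, q₁) = (-1, -1) − 0.2·(-3, -7) = (-0.4, 0.4)
(p₂, q₂) = (-0.4, 0.4) − 0.2·(-3.6, 5.2) = (0.32, -0.64)
(p₃, q₃) = (0.32, -0.64) − 0.2·(3.84, -7.36) = (-0.448, 0.832)
(p₄, q₄) = (-0.448, 0.832) − 0.2·(-5.184, 9.664) = (0.5888, -1.1008)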